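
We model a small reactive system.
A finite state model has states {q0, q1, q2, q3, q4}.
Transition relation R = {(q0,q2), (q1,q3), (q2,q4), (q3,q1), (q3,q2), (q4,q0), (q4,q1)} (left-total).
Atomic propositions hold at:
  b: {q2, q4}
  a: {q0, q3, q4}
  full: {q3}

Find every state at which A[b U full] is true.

A[b U full]: least fixpoint, start Z0 = Sat(full) = {q3}, add states in Sat(b) with every successor in Z. Already a fixed point.
Sat(A[b U full]) = {q3}

{q3}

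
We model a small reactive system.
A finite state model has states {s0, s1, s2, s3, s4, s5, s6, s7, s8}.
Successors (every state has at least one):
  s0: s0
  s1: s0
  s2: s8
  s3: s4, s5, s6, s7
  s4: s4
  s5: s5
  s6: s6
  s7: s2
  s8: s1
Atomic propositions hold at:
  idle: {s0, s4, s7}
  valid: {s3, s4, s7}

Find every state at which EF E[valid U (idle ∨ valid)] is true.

{s0, s1, s2, s3, s4, s7, s8}

Sat(idle ∨ valid) = {s0, s3, s4, s7}
E[valid U (idle ∨ valid)]: least fixpoint, start Z0 = Sat((idle ∨ valid)) = {s0, s3, s4, s7}, add states in Sat(valid) with some successor in Z. Already a fixed point.
Sat(E[valid U (idle ∨ valid)]) = {s0, s3, s4, s7}
EF E[valid U (idle ∨ valid)]: least fixpoint, start Z0 = {s0, s3, s4, s7}, add states with some successor in Z. Z1 = {s0, s1, s3, s4, s7}; Z2 = {s0, s1, s3, s4, s7, s8}; Z3 = {s0, s1, s2, s3, s4, s7, s8}; fixed.
Sat(EF E[valid U (idle ∨ valid)]) = {s0, s1, s2, s3, s4, s7, s8}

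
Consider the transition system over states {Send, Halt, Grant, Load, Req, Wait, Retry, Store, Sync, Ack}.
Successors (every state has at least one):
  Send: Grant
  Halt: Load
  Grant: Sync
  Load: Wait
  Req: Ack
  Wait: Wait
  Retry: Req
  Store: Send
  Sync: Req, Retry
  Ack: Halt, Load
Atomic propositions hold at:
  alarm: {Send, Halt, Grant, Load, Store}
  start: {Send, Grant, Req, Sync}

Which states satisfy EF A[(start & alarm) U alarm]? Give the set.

{Send, Halt, Grant, Load, Req, Retry, Store, Sync, Ack}

Sat(start & alarm) = {Send, Grant}
A[(start & alarm) U alarm]: least fixpoint, start Z0 = Sat(alarm) = {Send, Halt, Grant, Load, Store}, add states in Sat(start & alarm) with every successor in Z. Already a fixed point.
Sat(A[(start & alarm) U alarm]) = {Send, Halt, Grant, Load, Store}
EF A[(start & alarm) U alarm]: least fixpoint, start Z0 = {Send, Halt, Grant, Load, Store}, add states with some successor in Z. Z1 = {Send, Halt, Grant, Load, Store, Ack}; Z2 = {Send, Halt, Grant, Load, Req, Store, Ack}; Z3 = {Send, Halt, Grant, Load, Req, Retry, Store, Sync, Ack}; fixed.
Sat(EF A[(start & alarm) U alarm]) = {Send, Halt, Grant, Load, Req, Retry, Store, Sync, Ack}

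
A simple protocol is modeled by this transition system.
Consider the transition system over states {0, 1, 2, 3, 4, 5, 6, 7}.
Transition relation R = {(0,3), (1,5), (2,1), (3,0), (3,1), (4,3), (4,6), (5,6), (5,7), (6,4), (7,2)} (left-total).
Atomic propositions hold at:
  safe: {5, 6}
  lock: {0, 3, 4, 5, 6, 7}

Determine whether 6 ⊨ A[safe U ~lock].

Sat(~lock) = {1, 2}
A[safe U ~lock]: least fixpoint, start Z0 = Sat(~lock) = {1, 2}, add states in Sat(safe) with every successor in Z. Already a fixed point.
Sat(A[safe U ~lock]) = {1, 2}
6 ∉ Sat(A[safe U ~lock]) = {1, 2}, so the formula does not hold at 6.

No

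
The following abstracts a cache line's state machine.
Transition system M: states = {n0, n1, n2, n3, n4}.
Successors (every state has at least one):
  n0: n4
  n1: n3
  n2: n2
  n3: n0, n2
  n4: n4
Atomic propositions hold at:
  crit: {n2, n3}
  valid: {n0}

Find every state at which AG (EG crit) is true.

{n2}

EG crit: greatest fixpoint, start Z0 = {n2, n3}, keep only states in Sat with some successor in Z. Already a fixed point.
Sat(EG crit) = {n2, n3}
AG (EG crit): greatest fixpoint, start Z0 = {n2, n3}, keep only states in Sat with every successor in Z. Z1 = {n2}; fixed.
Sat(AG (EG crit)) = {n2}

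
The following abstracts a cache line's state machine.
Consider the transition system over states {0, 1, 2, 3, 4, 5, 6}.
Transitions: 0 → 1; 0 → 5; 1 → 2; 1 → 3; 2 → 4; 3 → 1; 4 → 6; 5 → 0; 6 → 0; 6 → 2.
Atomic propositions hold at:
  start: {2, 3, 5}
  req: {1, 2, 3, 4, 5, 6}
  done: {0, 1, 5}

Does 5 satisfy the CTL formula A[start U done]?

Yes

A[start U done]: least fixpoint, start Z0 = Sat(done) = {0, 1, 5}, add states in Sat(start) with every successor in Z. Z1 = {0, 1, 3, 5}; fixed.
Sat(A[start U done]) = {0, 1, 3, 5}
5 ∈ Sat(A[start U done]) = {0, 1, 3, 5}, so the formula holds at 5.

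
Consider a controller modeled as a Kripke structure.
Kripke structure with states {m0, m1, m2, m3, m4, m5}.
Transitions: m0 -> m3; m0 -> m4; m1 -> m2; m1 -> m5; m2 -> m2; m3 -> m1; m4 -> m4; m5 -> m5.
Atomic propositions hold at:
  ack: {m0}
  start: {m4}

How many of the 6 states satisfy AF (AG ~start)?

4

Sat(~start) = {m0, m1, m2, m3, m5}
AG ~start: greatest fixpoint, start Z0 = {m0, m1, m2, m3, m5}, keep only states in Sat with every successor in Z. Z1 = {m1, m2, m3, m5}; fixed.
Sat(AG ~start) = {m1, m2, m3, m5}
AF (AG ~start): least fixpoint, start Z0 = {m1, m2, m3, m5}, add states with every successor in Z. Already a fixed point.
Sat(AF (AG ~start)) = {m1, m2, m3, m5}
|Sat(AF (AG ~start))| = |{m1, m2, m3, m5}| = 4.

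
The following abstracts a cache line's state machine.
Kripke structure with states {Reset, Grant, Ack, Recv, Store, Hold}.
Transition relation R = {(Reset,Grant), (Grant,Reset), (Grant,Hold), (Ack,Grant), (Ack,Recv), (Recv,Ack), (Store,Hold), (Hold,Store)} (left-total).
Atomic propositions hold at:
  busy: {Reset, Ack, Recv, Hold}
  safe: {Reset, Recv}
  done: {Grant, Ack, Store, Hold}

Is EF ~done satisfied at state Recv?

Sat(~done) = {Reset, Recv}
EF ~done: least fixpoint, start Z0 = {Reset, Recv}, add states with some successor in Z. Z1 = {Reset, Grant, Ack, Recv}; fixed.
Sat(EF ~done) = {Reset, Grant, Ack, Recv}
Recv ∈ Sat(EF ~done) = {Reset, Grant, Ack, Recv}, so the formula holds at Recv.

Yes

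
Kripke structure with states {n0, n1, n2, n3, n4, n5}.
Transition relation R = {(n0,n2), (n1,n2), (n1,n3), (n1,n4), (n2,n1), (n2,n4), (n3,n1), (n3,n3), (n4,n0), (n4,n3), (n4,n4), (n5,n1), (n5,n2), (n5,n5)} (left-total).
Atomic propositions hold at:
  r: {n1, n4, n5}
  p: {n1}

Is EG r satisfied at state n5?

EG r: greatest fixpoint, start Z0 = {n1, n4, n5}, keep only states in Sat with some successor in Z. Already a fixed point.
Sat(EG r) = {n1, n4, n5}
n5 ∈ Sat(EG r) = {n1, n4, n5}, so the formula holds at n5.

Yes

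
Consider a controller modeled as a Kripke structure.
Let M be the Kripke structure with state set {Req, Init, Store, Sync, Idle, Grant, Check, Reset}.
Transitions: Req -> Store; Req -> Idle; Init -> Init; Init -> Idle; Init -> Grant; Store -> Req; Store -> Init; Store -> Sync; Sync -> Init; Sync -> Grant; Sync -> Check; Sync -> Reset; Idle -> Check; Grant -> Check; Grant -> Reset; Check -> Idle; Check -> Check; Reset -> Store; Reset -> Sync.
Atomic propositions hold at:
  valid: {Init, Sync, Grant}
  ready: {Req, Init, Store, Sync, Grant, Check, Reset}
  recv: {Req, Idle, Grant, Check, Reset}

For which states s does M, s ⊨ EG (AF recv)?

AF recv: least fixpoint, start Z0 = {Req, Idle, Grant, Check, Reset}, add states with every successor in Z. Already a fixed point.
Sat(AF recv) = {Req, Idle, Grant, Check, Reset}
EG (AF recv): greatest fixpoint, start Z0 = {Req, Idle, Grant, Check, Reset}, keep only states in Sat with some successor in Z. Z1 = {Req, Idle, Grant, Check}; fixed.
Sat(EG (AF recv)) = {Req, Idle, Grant, Check}

{Req, Idle, Grant, Check}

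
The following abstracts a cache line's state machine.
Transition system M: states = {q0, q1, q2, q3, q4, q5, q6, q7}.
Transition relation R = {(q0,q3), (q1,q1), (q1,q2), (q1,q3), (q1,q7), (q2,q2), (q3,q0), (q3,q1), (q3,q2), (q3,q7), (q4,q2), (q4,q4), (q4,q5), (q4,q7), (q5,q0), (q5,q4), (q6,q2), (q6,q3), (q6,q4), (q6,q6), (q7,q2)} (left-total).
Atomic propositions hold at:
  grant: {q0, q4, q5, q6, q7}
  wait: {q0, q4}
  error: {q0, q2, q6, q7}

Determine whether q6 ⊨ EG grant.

EG grant: greatest fixpoint, start Z0 = {q0, q4, q5, q6, q7}, keep only states in Sat with some successor in Z. Z1 = {q4, q5, q6}; fixed.
Sat(EG grant) = {q4, q5, q6}
q6 ∈ Sat(EG grant) = {q4, q5, q6}, so the formula holds at q6.

Yes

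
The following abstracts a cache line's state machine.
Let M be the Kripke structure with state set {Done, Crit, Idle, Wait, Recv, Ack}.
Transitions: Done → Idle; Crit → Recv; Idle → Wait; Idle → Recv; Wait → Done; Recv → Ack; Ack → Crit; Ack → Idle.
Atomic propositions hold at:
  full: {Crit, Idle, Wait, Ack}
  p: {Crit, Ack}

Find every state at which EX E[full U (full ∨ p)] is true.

Sat(full ∨ p) = {Crit, Idle, Wait, Ack}
E[full U (full ∨ p)]: least fixpoint, start Z0 = Sat((full ∨ p)) = {Crit, Idle, Wait, Ack}, add states in Sat(full) with some successor in Z. Already a fixed point.
Sat(E[full U (full ∨ p)]) = {Crit, Idle, Wait, Ack}
Sat(EX E[full U (full ∨ p)]) = {s : some successor in {Crit, Idle, Wait, Ack}} = {Done, Idle, Recv, Ack}

{Done, Idle, Recv, Ack}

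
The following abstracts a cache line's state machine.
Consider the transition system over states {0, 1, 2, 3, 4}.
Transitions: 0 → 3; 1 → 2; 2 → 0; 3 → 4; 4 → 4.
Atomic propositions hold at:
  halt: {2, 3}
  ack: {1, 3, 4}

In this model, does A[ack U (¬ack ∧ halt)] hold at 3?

Sat(¬ack) = {0, 2}
Sat(¬ack ∧ halt) = {2}
A[ack U (¬ack ∧ halt)]: least fixpoint, start Z0 = Sat((¬ack ∧ halt)) = {2}, add states in Sat(ack) with every successor in Z. Z1 = {1, 2}; fixed.
Sat(A[ack U (¬ack ∧ halt)]) = {1, 2}
3 ∉ Sat(A[ack U (¬ack ∧ halt)]) = {1, 2}, so the formula does not hold at 3.

No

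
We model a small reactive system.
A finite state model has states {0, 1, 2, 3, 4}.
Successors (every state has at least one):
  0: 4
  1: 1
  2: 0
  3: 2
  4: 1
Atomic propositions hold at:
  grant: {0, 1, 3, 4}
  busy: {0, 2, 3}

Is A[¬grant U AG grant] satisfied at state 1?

Yes

Sat(¬grant) = {2}
AG grant: greatest fixpoint, start Z0 = {0, 1, 3, 4}, keep only states in Sat with every successor in Z. Z1 = {0, 1, 4}; fixed.
Sat(AG grant) = {0, 1, 4}
A[¬grant U AG grant]: least fixpoint, start Z0 = Sat(AG grant) = {0, 1, 4}, add states in Sat(¬grant) with every successor in Z. Z1 = {0, 1, 2, 4}; fixed.
Sat(A[¬grant U AG grant]) = {0, 1, 2, 4}
1 ∈ Sat(A[¬grant U AG grant]) = {0, 1, 2, 4}, so the formula holds at 1.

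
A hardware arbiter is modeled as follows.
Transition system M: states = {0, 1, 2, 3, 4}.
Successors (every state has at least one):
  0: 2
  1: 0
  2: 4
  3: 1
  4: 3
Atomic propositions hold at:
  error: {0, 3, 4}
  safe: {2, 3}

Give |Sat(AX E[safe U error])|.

4

E[safe U error]: least fixpoint, start Z0 = Sat(error) = {0, 3, 4}, add states in Sat(safe) with some successor in Z. Z1 = {0, 2, 3, 4}; fixed.
Sat(E[safe U error]) = {0, 2, 3, 4}
Sat(AX E[safe U error]) = {s : every successor in {0, 2, 3, 4}} = {0, 1, 2, 4}
|Sat(AX E[safe U error])| = |{0, 1, 2, 4}| = 4.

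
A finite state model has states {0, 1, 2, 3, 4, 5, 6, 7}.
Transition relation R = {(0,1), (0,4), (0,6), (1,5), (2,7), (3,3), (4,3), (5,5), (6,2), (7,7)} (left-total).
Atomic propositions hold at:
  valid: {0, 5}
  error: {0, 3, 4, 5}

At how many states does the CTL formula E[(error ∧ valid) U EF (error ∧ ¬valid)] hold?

Sat(error ∧ valid) = {0, 5}
Sat(¬valid) = {1, 2, 3, 4, 6, 7}
Sat(error ∧ ¬valid) = {3, 4}
EF (error ∧ ¬valid): least fixpoint, start Z0 = {3, 4}, add states with some successor in Z. Z1 = {0, 3, 4}; fixed.
Sat(EF (error ∧ ¬valid)) = {0, 3, 4}
E[(error ∧ valid) U EF (error ∧ ¬valid)]: least fixpoint, start Z0 = Sat(EF (error ∧ ¬valid)) = {0, 3, 4}, add states in Sat(error ∧ valid) with some successor in Z. Already a fixed point.
Sat(E[(error ∧ valid) U EF (error ∧ ¬valid)]) = {0, 3, 4}
|Sat(E[(error ∧ valid) U EF (error ∧ ¬valid)])| = |{0, 3, 4}| = 3.

3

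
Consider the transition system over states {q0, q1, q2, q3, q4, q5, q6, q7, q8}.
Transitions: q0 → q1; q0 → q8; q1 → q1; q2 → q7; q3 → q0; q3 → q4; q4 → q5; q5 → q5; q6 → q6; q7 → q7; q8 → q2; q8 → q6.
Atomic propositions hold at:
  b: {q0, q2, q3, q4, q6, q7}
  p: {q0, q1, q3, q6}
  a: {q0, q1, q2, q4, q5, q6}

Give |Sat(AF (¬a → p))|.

8

Sat(¬a) = {q3, q7, q8}
Sat(¬a → p) = {q0, q1, q2, q3, q4, q5, q6}
AF (¬a → p): least fixpoint, start Z0 = {q0, q1, q2, q3, q4, q5, q6}, add states with every successor in Z. Z1 = {q0, q1, q2, q3, q4, q5, q6, q8}; fixed.
Sat(AF (¬a → p)) = {q0, q1, q2, q3, q4, q5, q6, q8}
|Sat(AF (¬a → p))| = |{q0, q1, q2, q3, q4, q5, q6, q8}| = 8.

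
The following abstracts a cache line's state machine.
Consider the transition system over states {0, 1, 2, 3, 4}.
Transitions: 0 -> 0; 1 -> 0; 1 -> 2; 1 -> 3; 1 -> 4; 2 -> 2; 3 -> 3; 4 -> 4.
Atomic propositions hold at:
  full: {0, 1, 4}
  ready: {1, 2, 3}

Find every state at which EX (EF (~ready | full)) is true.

Sat(~ready) = {0, 4}
Sat(~ready | full) = {0, 1, 4}
EF (~ready | full): least fixpoint, start Z0 = {0, 1, 4}, add states with some successor in Z. Already a fixed point.
Sat(EF (~ready | full)) = {0, 1, 4}
Sat(EX (EF (~ready | full))) = {s : some successor in {0, 1, 4}} = {0, 1, 4}

{0, 1, 4}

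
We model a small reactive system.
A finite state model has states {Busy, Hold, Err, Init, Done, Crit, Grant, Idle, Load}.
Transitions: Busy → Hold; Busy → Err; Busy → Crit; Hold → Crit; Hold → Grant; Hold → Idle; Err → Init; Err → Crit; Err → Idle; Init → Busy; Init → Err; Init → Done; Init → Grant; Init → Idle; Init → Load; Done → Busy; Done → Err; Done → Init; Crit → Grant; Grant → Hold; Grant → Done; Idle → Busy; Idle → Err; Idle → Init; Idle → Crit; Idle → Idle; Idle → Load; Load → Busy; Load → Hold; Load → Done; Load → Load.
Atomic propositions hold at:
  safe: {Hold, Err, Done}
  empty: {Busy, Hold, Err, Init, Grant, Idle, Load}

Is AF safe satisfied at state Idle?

AF safe: least fixpoint, start Z0 = {Hold, Err, Done}, add states with every successor in Z. Z1 = {Hold, Err, Done, Grant}; Z2 = {Hold, Err, Done, Crit, Grant}; Z3 = {Busy, Hold, Err, Done, Crit, Grant}; fixed.
Sat(AF safe) = {Busy, Hold, Err, Done, Crit, Grant}
Idle ∉ Sat(AF safe) = {Busy, Hold, Err, Done, Crit, Grant}, so the formula does not hold at Idle.

No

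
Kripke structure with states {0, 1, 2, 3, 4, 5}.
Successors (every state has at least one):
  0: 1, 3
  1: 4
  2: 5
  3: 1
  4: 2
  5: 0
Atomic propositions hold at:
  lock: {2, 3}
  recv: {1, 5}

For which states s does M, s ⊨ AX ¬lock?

{1, 2, 3, 5}

Sat(¬lock) = {0, 1, 4, 5}
Sat(AX ¬lock) = {s : every successor in {0, 1, 4, 5}} = {1, 2, 3, 5}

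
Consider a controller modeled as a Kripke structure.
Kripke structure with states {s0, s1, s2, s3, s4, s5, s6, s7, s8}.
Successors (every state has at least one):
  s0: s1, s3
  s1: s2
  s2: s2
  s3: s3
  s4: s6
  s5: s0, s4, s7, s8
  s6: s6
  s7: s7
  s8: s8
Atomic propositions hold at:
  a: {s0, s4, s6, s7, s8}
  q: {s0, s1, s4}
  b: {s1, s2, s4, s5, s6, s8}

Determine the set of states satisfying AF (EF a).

EF a: least fixpoint, start Z0 = {s0, s4, s6, s7, s8}, add states with some successor in Z. Z1 = {s0, s4, s5, s6, s7, s8}; fixed.
Sat(EF a) = {s0, s4, s5, s6, s7, s8}
AF (EF a): least fixpoint, start Z0 = {s0, s4, s5, s6, s7, s8}, add states with every successor in Z. Already a fixed point.
Sat(AF (EF a)) = {s0, s4, s5, s6, s7, s8}

{s0, s4, s5, s6, s7, s8}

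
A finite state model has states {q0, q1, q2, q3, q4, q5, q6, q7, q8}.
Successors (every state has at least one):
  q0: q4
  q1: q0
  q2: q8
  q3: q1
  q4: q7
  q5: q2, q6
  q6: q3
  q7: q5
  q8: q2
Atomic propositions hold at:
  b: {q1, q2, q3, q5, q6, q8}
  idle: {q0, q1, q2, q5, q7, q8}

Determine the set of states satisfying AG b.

{q2, q8}

AG b: greatest fixpoint, start Z0 = {q1, q2, q3, q5, q6, q8}, keep only states in Sat with every successor in Z. Z1 = {q2, q3, q5, q6, q8}; Z2 = {q2, q5, q6, q8}; Z3 = {q2, q5, q8}; Z4 = {q2, q8}; fixed.
Sat(AG b) = {q2, q8}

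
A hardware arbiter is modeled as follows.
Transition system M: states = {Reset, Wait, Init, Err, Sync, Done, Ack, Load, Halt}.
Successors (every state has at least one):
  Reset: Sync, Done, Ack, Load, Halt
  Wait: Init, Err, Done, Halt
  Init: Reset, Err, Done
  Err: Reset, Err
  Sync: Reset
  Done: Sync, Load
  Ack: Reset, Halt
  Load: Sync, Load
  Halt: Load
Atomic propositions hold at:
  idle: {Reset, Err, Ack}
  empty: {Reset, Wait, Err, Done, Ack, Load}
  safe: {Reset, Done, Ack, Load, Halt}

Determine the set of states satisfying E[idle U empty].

E[idle U empty]: least fixpoint, start Z0 = Sat(empty) = {Reset, Wait, Err, Done, Ack, Load}, add states in Sat(idle) with some successor in Z. Already a fixed point.
Sat(E[idle U empty]) = {Reset, Wait, Err, Done, Ack, Load}

{Reset, Wait, Err, Done, Ack, Load}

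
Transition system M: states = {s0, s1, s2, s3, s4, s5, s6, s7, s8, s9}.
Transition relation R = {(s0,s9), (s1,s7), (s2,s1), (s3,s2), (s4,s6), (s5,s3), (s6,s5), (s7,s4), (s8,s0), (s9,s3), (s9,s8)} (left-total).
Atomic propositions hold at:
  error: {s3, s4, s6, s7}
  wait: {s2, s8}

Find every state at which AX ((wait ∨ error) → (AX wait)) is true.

{s0, s2, s5, s6, s8}

Sat(wait ∨ error) = {s2, s3, s4, s6, s7, s8}
Sat(AX wait) = {s : every successor in {s2, s8}} = {s3}
Sat((wait ∨ error) → (AX wait)) = {s0, s1, s3, s5, s9}
Sat(AX ((wait ∨ error) → (AX wait))) = {s : every successor in {s0, s1, s3, s5, s9}} = {s0, s2, s5, s6, s8}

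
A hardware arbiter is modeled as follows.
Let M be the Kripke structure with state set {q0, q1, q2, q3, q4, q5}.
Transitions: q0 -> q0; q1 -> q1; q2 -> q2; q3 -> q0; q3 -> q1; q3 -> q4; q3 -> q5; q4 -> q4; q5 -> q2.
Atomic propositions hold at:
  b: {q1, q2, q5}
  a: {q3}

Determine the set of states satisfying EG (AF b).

{q1, q2, q5}

AF b: least fixpoint, start Z0 = {q1, q2, q5}, add states with every successor in Z. Already a fixed point.
Sat(AF b) = {q1, q2, q5}
EG (AF b): greatest fixpoint, start Z0 = {q1, q2, q5}, keep only states in Sat with some successor in Z. Already a fixed point.
Sat(EG (AF b)) = {q1, q2, q5}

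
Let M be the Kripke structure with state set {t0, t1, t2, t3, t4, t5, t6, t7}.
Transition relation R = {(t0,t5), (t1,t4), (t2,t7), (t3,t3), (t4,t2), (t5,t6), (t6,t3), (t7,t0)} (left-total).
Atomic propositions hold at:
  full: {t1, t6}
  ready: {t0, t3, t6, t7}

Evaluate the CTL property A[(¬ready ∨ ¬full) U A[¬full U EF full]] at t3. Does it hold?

Sat(¬ready) = {t1, t2, t4, t5}
Sat(¬full) = {t0, t2, t3, t4, t5, t7}
Sat(¬ready ∨ ¬full) = {t0, t1, t2, t3, t4, t5, t7}
EF full: least fixpoint, start Z0 = {t1, t6}, add states with some successor in Z. Z1 = {t1, t5, t6}; Z2 = {t0, t1, t5, t6}; Z3 = {t0, t1, t5, t6, t7}; Z4 = {t0, t1, t2, t5, t6, t7}; Z5 = {t0, t1, t2, t4, t5, t6, t7}; fixed.
Sat(EF full) = {t0, t1, t2, t4, t5, t6, t7}
A[¬full U EF full]: least fixpoint, start Z0 = Sat(EF full) = {t0, t1, t2, t4, t5, t6, t7}, add states in Sat(¬full) with every successor in Z. Already a fixed point.
Sat(A[¬full U EF full]) = {t0, t1, t2, t4, t5, t6, t7}
A[(¬ready ∨ ¬full) U A[¬full U EF full]]: least fixpoint, start Z0 = Sat(A[¬full U EF full]) = {t0, t1, t2, t4, t5, t6, t7}, add states in Sat(¬ready ∨ ¬full) with every successor in Z. Already a fixed point.
Sat(A[(¬ready ∨ ¬full) U A[¬full U EF full]]) = {t0, t1, t2, t4, t5, t6, t7}
t3 ∉ Sat(A[(¬ready ∨ ¬full) U A[¬full U EF full]]) = {t0, t1, t2, t4, t5, t6, t7}, so the formula does not hold at t3.

No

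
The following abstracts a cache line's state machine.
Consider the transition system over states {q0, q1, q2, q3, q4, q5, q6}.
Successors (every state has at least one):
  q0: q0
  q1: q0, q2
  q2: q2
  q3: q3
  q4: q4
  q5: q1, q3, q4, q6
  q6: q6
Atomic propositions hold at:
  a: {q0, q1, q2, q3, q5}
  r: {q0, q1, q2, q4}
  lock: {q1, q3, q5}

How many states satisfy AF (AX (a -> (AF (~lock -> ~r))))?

Sat(~lock) = {q0, q2, q4, q6}
Sat(~r) = {q3, q5, q6}
Sat(~lock -> ~r) = {q1, q3, q5, q6}
AF (~lock -> ~r): least fixpoint, start Z0 = {q1, q3, q5, q6}, add states with every successor in Z. Already a fixed point.
Sat(AF (~lock -> ~r)) = {q1, q3, q5, q6}
Sat(a -> (AF (~lock -> ~r))) = {q1, q3, q4, q5, q6}
Sat(AX (a -> (AF (~lock -> ~r)))) = {s : every successor in {q1, q3, q4, q5, q6}} = {q3, q4, q5, q6}
AF (AX (a -> (AF (~lock -> ~r)))): least fixpoint, start Z0 = {q3, q4, q5, q6}, add states with every successor in Z. Already a fixed point.
Sat(AF (AX (a -> (AF (~lock -> ~r))))) = {q3, q4, q5, q6}
|Sat(AF (AX (a -> (AF (~lock -> ~r)))))| = |{q3, q4, q5, q6}| = 4.

4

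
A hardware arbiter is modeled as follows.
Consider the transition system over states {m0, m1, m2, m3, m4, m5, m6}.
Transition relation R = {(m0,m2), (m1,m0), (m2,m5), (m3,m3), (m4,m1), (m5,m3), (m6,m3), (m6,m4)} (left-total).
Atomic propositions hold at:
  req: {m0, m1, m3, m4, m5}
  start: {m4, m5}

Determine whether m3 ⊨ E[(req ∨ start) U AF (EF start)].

No

Sat(req ∨ start) = {m0, m1, m3, m4, m5}
EF start: least fixpoint, start Z0 = {m4, m5}, add states with some successor in Z. Z1 = {m2, m4, m5, m6}; Z2 = {m0, m2, m4, m5, m6}; Z3 = {m0, m1, m2, m4, m5, m6}; fixed.
Sat(EF start) = {m0, m1, m2, m4, m5, m6}
AF (EF start): least fixpoint, start Z0 = {m0, m1, m2, m4, m5, m6}, add states with every successor in Z. Already a fixed point.
Sat(AF (EF start)) = {m0, m1, m2, m4, m5, m6}
E[(req ∨ start) U AF (EF start)]: least fixpoint, start Z0 = Sat(AF (EF start)) = {m0, m1, m2, m4, m5, m6}, add states in Sat(req ∨ start) with some successor in Z. Already a fixed point.
Sat(E[(req ∨ start) U AF (EF start)]) = {m0, m1, m2, m4, m5, m6}
m3 ∉ Sat(E[(req ∨ start) U AF (EF start)]) = {m0, m1, m2, m4, m5, m6}, so the formula does not hold at m3.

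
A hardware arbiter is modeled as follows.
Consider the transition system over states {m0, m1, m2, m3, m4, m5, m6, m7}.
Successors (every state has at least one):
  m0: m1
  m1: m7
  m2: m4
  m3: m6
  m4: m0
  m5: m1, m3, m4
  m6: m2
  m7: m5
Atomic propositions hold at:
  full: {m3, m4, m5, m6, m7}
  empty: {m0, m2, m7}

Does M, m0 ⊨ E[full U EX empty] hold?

No

Sat(EX empty) = {s : some successor in {m0, m2, m7}} = {m1, m4, m6}
E[full U EX empty]: least fixpoint, start Z0 = Sat(EX empty) = {m1, m4, m6}, add states in Sat(full) with some successor in Z. Z1 = {m1, m3, m4, m5, m6}; Z2 = {m1, m3, m4, m5, m6, m7}; fixed.
Sat(E[full U EX empty]) = {m1, m3, m4, m5, m6, m7}
m0 ∉ Sat(E[full U EX empty]) = {m1, m3, m4, m5, m6, m7}, so the formula does not hold at m0.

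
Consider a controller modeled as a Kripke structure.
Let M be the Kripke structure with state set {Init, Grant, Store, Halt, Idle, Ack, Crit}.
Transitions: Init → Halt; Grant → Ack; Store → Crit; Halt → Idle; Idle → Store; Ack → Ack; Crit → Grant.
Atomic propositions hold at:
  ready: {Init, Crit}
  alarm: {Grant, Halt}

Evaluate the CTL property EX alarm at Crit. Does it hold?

Yes

Sat(EX alarm) = {s : some successor in {Grant, Halt}} = {Init, Crit}
Crit ∈ Sat(EX alarm) = {Init, Crit}, so the formula holds at Crit.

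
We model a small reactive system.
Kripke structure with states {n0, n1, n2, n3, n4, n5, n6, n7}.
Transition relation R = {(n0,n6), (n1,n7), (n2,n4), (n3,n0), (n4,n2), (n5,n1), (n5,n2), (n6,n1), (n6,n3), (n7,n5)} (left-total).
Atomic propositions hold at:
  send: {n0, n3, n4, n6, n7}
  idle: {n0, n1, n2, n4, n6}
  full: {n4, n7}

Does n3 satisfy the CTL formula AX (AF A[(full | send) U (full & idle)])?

Sat(full | send) = {n0, n3, n4, n6, n7}
Sat(full & idle) = {n4}
A[(full | send) U (full & idle)]: least fixpoint, start Z0 = Sat((full & idle)) = {n4}, add states in Sat(full | send) with every successor in Z. Already a fixed point.
Sat(A[(full | send) U (full & idle)]) = {n4}
AF A[(full | send) U (full & idle)]: least fixpoint, start Z0 = {n4}, add states with every successor in Z. Z1 = {n2, n4}; fixed.
Sat(AF A[(full | send) U (full & idle)]) = {n2, n4}
Sat(AX (AF A[(full | send) U (full & idle)])) = {s : every successor in {n2, n4}} = {n2, n4}
n3 ∉ Sat(AX (AF A[(full | send) U (full & idle)])) = {n2, n4}, so the formula does not hold at n3.

No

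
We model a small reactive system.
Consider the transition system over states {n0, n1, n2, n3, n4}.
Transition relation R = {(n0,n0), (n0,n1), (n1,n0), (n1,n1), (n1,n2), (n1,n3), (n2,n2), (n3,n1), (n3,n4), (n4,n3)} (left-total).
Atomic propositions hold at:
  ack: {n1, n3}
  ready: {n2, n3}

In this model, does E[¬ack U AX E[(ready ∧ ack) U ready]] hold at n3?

No

Sat(¬ack) = {n0, n2, n4}
Sat(ready ∧ ack) = {n3}
E[(ready ∧ ack) U ready]: least fixpoint, start Z0 = Sat(ready) = {n2, n3}, add states in Sat(ready ∧ ack) with some successor in Z. Already a fixed point.
Sat(E[(ready ∧ ack) U ready]) = {n2, n3}
Sat(AX E[(ready ∧ ack) U ready]) = {s : every successor in {n2, n3}} = {n2, n4}
E[¬ack U AX E[(ready ∧ ack) U ready]]: least fixpoint, start Z0 = Sat(AX E[(ready ∧ ack) U ready]) = {n2, n4}, add states in Sat(¬ack) with some successor in Z. Already a fixed point.
Sat(E[¬ack U AX E[(ready ∧ ack) U ready]]) = {n2, n4}
n3 ∉ Sat(E[¬ack U AX E[(ready ∧ ack) U ready]]) = {n2, n4}, so the formula does not hold at n3.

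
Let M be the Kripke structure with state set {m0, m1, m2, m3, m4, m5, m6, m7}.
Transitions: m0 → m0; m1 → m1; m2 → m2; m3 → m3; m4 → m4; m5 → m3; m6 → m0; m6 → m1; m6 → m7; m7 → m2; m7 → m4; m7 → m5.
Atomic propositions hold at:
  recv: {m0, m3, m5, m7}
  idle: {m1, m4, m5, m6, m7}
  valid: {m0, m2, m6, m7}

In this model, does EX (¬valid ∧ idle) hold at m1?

Sat(¬valid) = {m1, m3, m4, m5}
Sat(¬valid ∧ idle) = {m1, m4, m5}
Sat(EX (¬valid ∧ idle)) = {s : some successor in {m1, m4, m5}} = {m1, m4, m6, m7}
m1 ∈ Sat(EX (¬valid ∧ idle)) = {m1, m4, m6, m7}, so the formula holds at m1.

Yes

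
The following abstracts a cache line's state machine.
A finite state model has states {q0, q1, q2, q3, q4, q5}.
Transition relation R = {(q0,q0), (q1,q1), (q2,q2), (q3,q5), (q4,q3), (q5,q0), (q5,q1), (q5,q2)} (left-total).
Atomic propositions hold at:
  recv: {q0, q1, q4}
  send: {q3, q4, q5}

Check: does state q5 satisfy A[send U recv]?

A[send U recv]: least fixpoint, start Z0 = Sat(recv) = {q0, q1, q4}, add states in Sat(send) with every successor in Z. Already a fixed point.
Sat(A[send U recv]) = {q0, q1, q4}
q5 ∉ Sat(A[send U recv]) = {q0, q1, q4}, so the formula does not hold at q5.

No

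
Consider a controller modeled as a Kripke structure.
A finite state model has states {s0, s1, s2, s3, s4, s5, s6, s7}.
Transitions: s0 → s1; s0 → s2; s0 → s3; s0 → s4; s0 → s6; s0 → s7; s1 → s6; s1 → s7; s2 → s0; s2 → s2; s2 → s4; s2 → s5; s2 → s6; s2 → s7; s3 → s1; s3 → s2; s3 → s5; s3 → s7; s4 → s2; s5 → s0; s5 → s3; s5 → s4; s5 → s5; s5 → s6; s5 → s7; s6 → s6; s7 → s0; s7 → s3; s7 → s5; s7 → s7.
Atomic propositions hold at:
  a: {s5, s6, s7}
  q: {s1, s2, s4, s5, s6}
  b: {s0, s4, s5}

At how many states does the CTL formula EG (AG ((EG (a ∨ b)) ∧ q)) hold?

1

Sat(a ∨ b) = {s0, s4, s5, s6, s7}
EG (a ∨ b): greatest fixpoint, start Z0 = {s0, s4, s5, s6, s7}, keep only states in Sat with some successor in Z. Z1 = {s0, s5, s6, s7}; fixed.
Sat(EG (a ∨ b)) = {s0, s5, s6, s7}
Sat((EG (a ∨ b)) ∧ q) = {s5, s6}
AG ((EG (a ∨ b)) ∧ q): greatest fixpoint, start Z0 = {s5, s6}, keep only states in Sat with every successor in Z. Z1 = {s6}; fixed.
Sat(AG ((EG (a ∨ b)) ∧ q)) = {s6}
EG (AG ((EG (a ∨ b)) ∧ q)): greatest fixpoint, start Z0 = {s6}, keep only states in Sat with some successor in Z. Already a fixed point.
Sat(EG (AG ((EG (a ∨ b)) ∧ q))) = {s6}
|Sat(EG (AG ((EG (a ∨ b)) ∧ q)))| = |{s6}| = 1.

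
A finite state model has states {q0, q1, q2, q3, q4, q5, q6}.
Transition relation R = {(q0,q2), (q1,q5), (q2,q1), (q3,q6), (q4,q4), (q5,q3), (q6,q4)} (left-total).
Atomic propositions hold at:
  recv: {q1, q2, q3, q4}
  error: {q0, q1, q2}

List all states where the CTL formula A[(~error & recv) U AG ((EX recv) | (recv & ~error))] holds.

Sat(~error) = {q3, q4, q5, q6}
Sat(~error & recv) = {q3, q4}
Sat(EX recv) = {s : some successor in {q1, q2, q3, q4}} = {q0, q2, q4, q5, q6}
Sat(recv & ~error) = {q3, q4}
Sat((EX recv) | (recv & ~error)) = {q0, q2, q3, q4, q5, q6}
AG ((EX recv) | (recv & ~error)): greatest fixpoint, start Z0 = {q0, q2, q3, q4, q5, q6}, keep only states in Sat with every successor in Z. Z1 = {q0, q3, q4, q5, q6}; Z2 = {q3, q4, q5, q6}; fixed.
Sat(AG ((EX recv) | (recv & ~error))) = {q3, q4, q5, q6}
A[(~error & recv) U AG ((EX recv) | (recv & ~error))]: least fixpoint, start Z0 = Sat(AG ((EX recv) | (recv & ~error))) = {q3, q4, q5, q6}, add states in Sat(~error & recv) with every successor in Z. Already a fixed point.
Sat(A[(~error & recv) U AG ((EX recv) | (recv & ~error))]) = {q3, q4, q5, q6}

{q3, q4, q5, q6}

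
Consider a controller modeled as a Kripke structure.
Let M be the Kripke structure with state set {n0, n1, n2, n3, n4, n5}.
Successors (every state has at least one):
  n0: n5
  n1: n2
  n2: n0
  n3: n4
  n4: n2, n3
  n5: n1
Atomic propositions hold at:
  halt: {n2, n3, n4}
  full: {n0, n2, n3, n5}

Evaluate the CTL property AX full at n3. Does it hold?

Sat(AX full) = {s : every successor in {n0, n2, n3, n5}} = {n0, n1, n2, n4}
n3 ∉ Sat(AX full) = {n0, n1, n2, n4}, so the formula does not hold at n3.

No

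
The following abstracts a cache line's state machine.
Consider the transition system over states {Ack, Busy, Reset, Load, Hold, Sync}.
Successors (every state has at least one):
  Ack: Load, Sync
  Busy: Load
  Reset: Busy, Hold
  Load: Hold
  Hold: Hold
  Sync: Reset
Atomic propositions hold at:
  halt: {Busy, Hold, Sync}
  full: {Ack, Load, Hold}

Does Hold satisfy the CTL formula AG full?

AG full: greatest fixpoint, start Z0 = {Ack, Load, Hold}, keep only states in Sat with every successor in Z. Z1 = {Load, Hold}; fixed.
Sat(AG full) = {Load, Hold}
Hold ∈ Sat(AG full) = {Load, Hold}, so the formula holds at Hold.

Yes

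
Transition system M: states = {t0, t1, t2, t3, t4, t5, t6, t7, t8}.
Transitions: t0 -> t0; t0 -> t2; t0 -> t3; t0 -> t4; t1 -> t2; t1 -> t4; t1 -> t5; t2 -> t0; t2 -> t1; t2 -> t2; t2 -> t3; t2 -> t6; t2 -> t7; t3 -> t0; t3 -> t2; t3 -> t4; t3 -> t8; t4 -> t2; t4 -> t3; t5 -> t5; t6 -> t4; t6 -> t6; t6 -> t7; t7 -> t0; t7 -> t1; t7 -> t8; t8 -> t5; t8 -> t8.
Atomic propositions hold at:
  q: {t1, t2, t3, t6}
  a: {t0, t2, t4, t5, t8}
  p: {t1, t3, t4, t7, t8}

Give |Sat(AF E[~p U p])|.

8

Sat(~p) = {t0, t2, t5, t6}
E[~p U p]: least fixpoint, start Z0 = Sat(p) = {t1, t3, t4, t7, t8}, add states in Sat(~p) with some successor in Z. Z1 = {t0, t1, t2, t3, t4, t6, t7, t8}; fixed.
Sat(E[~p U p]) = {t0, t1, t2, t3, t4, t6, t7, t8}
AF E[~p U p]: least fixpoint, start Z0 = {t0, t1, t2, t3, t4, t6, t7, t8}, add states with every successor in Z. Already a fixed point.
Sat(AF E[~p U p]) = {t0, t1, t2, t3, t4, t6, t7, t8}
|Sat(AF E[~p U p])| = |{t0, t1, t2, t3, t4, t6, t7, t8}| = 8.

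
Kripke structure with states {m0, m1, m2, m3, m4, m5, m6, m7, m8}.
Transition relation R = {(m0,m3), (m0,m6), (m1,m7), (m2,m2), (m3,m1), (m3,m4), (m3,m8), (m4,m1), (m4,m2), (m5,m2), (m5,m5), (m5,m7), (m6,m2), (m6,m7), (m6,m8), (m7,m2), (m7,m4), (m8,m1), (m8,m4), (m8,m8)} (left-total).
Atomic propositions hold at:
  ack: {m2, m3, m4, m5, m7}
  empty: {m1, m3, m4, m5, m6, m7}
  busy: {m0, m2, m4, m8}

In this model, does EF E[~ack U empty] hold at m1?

Yes

Sat(~ack) = {m0, m1, m6, m8}
E[~ack U empty]: least fixpoint, start Z0 = Sat(empty) = {m1, m3, m4, m5, m6, m7}, add states in Sat(~ack) with some successor in Z. Z1 = {m0, m1, m3, m4, m5, m6, m7, m8}; fixed.
Sat(E[~ack U empty]) = {m0, m1, m3, m4, m5, m6, m7, m8}
EF E[~ack U empty]: least fixpoint, start Z0 = {m0, m1, m3, m4, m5, m6, m7, m8}, add states with some successor in Z. Already a fixed point.
Sat(EF E[~ack U empty]) = {m0, m1, m3, m4, m5, m6, m7, m8}
m1 ∈ Sat(EF E[~ack U empty]) = {m0, m1, m3, m4, m5, m6, m7, m8}, so the formula holds at m1.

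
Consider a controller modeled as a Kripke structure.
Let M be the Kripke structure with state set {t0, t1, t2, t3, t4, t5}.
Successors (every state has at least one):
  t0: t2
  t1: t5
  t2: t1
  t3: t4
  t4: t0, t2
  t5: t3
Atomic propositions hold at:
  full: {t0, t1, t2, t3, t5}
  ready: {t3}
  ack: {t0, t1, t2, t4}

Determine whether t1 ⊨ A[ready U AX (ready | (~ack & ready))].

Sat(~ack) = {t3, t5}
Sat(~ack & ready) = {t3}
Sat(ready | (~ack & ready)) = {t3}
Sat(AX (ready | (~ack & ready))) = {s : every successor in {t3}} = {t5}
A[ready U AX (ready | (~ack & ready))]: least fixpoint, start Z0 = Sat(AX (ready | (~ack & ready))) = {t5}, add states in Sat(ready) with every successor in Z. Already a fixed point.
Sat(A[ready U AX (ready | (~ack & ready))]) = {t5}
t1 ∉ Sat(A[ready U AX (ready | (~ack & ready))]) = {t5}, so the formula does not hold at t1.

No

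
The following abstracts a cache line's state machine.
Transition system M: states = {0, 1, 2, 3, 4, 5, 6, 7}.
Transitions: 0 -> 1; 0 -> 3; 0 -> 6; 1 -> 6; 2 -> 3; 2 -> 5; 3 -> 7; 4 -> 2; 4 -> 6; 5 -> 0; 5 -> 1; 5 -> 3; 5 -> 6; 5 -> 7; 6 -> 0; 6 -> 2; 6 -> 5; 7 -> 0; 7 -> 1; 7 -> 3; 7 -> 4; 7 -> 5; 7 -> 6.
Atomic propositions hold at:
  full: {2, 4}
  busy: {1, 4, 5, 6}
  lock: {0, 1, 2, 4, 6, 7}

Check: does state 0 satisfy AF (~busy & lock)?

Yes

Sat(~busy) = {0, 2, 3, 7}
Sat(~busy & lock) = {0, 2, 7}
AF (~busy & lock): least fixpoint, start Z0 = {0, 2, 7}, add states with every successor in Z. Z1 = {0, 2, 3, 7}; fixed.
Sat(AF (~busy & lock)) = {0, 2, 3, 7}
0 ∈ Sat(AF (~busy & lock)) = {0, 2, 3, 7}, so the formula holds at 0.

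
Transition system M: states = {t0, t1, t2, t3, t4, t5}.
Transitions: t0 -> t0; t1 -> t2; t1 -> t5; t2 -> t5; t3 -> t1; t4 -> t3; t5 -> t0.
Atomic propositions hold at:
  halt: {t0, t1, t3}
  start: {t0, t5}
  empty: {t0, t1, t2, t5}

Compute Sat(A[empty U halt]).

{t0, t1, t2, t3, t5}

A[empty U halt]: least fixpoint, start Z0 = Sat(halt) = {t0, t1, t3}, add states in Sat(empty) with every successor in Z. Z1 = {t0, t1, t3, t5}; Z2 = {t0, t1, t2, t3, t5}; fixed.
Sat(A[empty U halt]) = {t0, t1, t2, t3, t5}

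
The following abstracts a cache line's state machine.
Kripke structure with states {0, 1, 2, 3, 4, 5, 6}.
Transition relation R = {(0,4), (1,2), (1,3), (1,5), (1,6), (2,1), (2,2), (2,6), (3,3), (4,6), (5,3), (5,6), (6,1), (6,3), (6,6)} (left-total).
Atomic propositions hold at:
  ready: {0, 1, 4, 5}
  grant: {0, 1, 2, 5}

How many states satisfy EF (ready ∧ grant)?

Sat(ready ∧ grant) = {0, 1, 5}
EF (ready ∧ grant): least fixpoint, start Z0 = {0, 1, 5}, add states with some successor in Z. Z1 = {0, 1, 2, 5, 6}; Z2 = {0, 1, 2, 4, 5, 6}; fixed.
Sat(EF (ready ∧ grant)) = {0, 1, 2, 4, 5, 6}
|Sat(EF (ready ∧ grant))| = |{0, 1, 2, 4, 5, 6}| = 6.

6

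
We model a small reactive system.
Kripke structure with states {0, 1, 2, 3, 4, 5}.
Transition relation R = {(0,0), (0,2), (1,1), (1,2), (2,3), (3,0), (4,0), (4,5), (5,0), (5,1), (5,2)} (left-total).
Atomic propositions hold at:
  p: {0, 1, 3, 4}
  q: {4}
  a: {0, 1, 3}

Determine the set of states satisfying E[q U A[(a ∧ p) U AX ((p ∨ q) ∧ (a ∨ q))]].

Sat(a ∧ p) = {0, 1, 3}
Sat(p ∨ q) = {0, 1, 3, 4}
Sat(a ∨ q) = {0, 1, 3, 4}
Sat((p ∨ q) ∧ (a ∨ q)) = {0, 1, 3, 4}
Sat(AX ((p ∨ q) ∧ (a ∨ q))) = {s : every successor in {0, 1, 3, 4}} = {2, 3}
A[(a ∧ p) U AX ((p ∨ q) ∧ (a ∨ q))]: least fixpoint, start Z0 = Sat(AX ((p ∨ q) ∧ (a ∨ q))) = {2, 3}, add states in Sat(a ∧ p) with every successor in Z. Already a fixed point.
Sat(A[(a ∧ p) U AX ((p ∨ q) ∧ (a ∨ q))]) = {2, 3}
E[q U A[(a ∧ p) U AX ((p ∨ q) ∧ (a ∨ q))]]: least fixpoint, start Z0 = Sat(A[(a ∧ p) U AX ((p ∨ q) ∧ (a ∨ q))]) = {2, 3}, add states in Sat(q) with some successor in Z. Already a fixed point.
Sat(E[q U A[(a ∧ p) U AX ((p ∨ q) ∧ (a ∨ q))]]) = {2, 3}

{2, 3}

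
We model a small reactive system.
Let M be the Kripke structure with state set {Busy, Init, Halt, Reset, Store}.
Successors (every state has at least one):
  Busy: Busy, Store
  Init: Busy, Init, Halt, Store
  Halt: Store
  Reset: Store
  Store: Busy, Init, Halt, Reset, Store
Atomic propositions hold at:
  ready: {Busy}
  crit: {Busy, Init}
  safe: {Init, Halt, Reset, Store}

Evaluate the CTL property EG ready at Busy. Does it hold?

Yes

EG ready: greatest fixpoint, start Z0 = {Busy}, keep only states in Sat with some successor in Z. Already a fixed point.
Sat(EG ready) = {Busy}
Busy ∈ Sat(EG ready) = {Busy}, so the formula holds at Busy.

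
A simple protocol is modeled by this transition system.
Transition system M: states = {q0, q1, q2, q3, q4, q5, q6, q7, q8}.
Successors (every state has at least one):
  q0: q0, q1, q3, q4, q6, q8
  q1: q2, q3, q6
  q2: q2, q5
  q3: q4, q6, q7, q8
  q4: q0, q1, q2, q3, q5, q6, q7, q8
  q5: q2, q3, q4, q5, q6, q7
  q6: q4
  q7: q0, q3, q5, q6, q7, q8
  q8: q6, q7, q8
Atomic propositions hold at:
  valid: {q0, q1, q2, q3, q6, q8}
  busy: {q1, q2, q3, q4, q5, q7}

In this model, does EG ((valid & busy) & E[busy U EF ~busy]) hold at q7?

Sat(valid & busy) = {q1, q2, q3}
Sat(~busy) = {q0, q6, q8}
EF ~busy: least fixpoint, start Z0 = {q0, q6, q8}, add states with some successor in Z. Z1 = {q0, q1, q3, q4, q5, q6, q7, q8}; Z2 = {q0, q1, q2, q3, q4, q5, q6, q7, q8}; fixed.
Sat(EF ~busy) = {q0, q1, q2, q3, q4, q5, q6, q7, q8}
E[busy U EF ~busy]: least fixpoint, start Z0 = Sat(EF ~busy) = {q0, q1, q2, q3, q4, q5, q6, q7, q8}, add states in Sat(busy) with some successor in Z. Already a fixed point.
Sat(E[busy U EF ~busy]) = {q0, q1, q2, q3, q4, q5, q6, q7, q8}
Sat((valid & busy) & E[busy U EF ~busy]) = {q1, q2, q3}
EG ((valid & busy) & E[busy U EF ~busy]): greatest fixpoint, start Z0 = {q1, q2, q3}, keep only states in Sat with some successor in Z. Z1 = {q1, q2}; fixed.
Sat(EG ((valid & busy) & E[busy U EF ~busy])) = {q1, q2}
q7 ∉ Sat(EG ((valid & busy) & E[busy U EF ~busy])) = {q1, q2}, so the formula does not hold at q7.

No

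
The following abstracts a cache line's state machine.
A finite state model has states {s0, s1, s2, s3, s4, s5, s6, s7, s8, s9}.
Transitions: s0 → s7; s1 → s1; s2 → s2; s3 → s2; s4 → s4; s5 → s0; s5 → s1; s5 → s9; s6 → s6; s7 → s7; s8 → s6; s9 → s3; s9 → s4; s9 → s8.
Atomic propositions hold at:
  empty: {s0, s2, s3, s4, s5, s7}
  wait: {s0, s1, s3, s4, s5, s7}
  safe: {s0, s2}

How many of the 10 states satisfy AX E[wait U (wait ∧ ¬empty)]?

1

Sat(¬empty) = {s1, s6, s8, s9}
Sat(wait ∧ ¬empty) = {s1}
E[wait U (wait ∧ ¬empty)]: least fixpoint, start Z0 = Sat((wait ∧ ¬empty)) = {s1}, add states in Sat(wait) with some successor in Z. Z1 = {s1, s5}; fixed.
Sat(E[wait U (wait ∧ ¬empty)]) = {s1, s5}
Sat(AX E[wait U (wait ∧ ¬empty)]) = {s : every successor in {s1, s5}} = {s1}
|Sat(AX E[wait U (wait ∧ ¬empty)])| = |{s1}| = 1.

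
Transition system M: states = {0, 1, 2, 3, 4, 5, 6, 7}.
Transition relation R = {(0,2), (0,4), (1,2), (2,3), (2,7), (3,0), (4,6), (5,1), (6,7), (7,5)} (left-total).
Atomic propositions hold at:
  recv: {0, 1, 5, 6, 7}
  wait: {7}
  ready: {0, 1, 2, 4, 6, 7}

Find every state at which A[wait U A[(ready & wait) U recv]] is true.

{0, 1, 5, 6, 7}

Sat(ready & wait) = {7}
A[(ready & wait) U recv]: least fixpoint, start Z0 = Sat(recv) = {0, 1, 5, 6, 7}, add states in Sat(ready & wait) with every successor in Z. Already a fixed point.
Sat(A[(ready & wait) U recv]) = {0, 1, 5, 6, 7}
A[wait U A[(ready & wait) U recv]]: least fixpoint, start Z0 = Sat(A[(ready & wait) U recv]) = {0, 1, 5, 6, 7}, add states in Sat(wait) with every successor in Z. Already a fixed point.
Sat(A[wait U A[(ready & wait) U recv]]) = {0, 1, 5, 6, 7}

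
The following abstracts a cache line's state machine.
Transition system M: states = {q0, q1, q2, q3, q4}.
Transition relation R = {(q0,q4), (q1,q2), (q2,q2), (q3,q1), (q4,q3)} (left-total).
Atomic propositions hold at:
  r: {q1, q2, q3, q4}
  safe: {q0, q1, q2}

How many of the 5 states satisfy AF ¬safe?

3

Sat(¬safe) = {q3, q4}
AF ¬safe: least fixpoint, start Z0 = {q3, q4}, add states with every successor in Z. Z1 = {q0, q3, q4}; fixed.
Sat(AF ¬safe) = {q0, q3, q4}
|Sat(AF ¬safe)| = |{q0, q3, q4}| = 3.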